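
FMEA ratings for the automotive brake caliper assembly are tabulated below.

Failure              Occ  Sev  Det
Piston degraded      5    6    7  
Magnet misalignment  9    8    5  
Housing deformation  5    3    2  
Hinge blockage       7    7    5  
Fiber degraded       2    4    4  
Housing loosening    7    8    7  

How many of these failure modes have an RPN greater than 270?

RPN = Severity × Occurrence × Detection:
  Piston degraded: 6 × 5 × 7 = 210
  Magnet misalignment: 8 × 9 × 5 = 360
  Housing deformation: 3 × 5 × 2 = 30
  Hinge blockage: 7 × 7 × 5 = 245
  Fiber degraded: 4 × 2 × 4 = 32
  Housing loosening: 8 × 7 × 7 = 392
Modes with RPN > 270: Magnet misalignment (360), Housing loosening (392) → 2.

2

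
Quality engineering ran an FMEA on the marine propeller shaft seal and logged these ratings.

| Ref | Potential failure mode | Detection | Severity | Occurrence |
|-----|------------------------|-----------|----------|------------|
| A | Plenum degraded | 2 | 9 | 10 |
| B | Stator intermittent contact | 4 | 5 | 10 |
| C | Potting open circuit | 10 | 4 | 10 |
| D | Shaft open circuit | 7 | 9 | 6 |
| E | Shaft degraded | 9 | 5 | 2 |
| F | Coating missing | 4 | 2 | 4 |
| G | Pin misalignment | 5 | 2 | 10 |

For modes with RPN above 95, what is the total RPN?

RPN = Severity × Occurrence × Detection:
  A: 9 × 10 × 2 = 180
  B: 5 × 10 × 4 = 200
  C: 4 × 10 × 10 = 400
  D: 9 × 6 × 7 = 378
  E: 5 × 2 × 9 = 90
  F: 2 × 4 × 4 = 32
  G: 2 × 10 × 5 = 100
RPN > 95: A (180), B (200), C (400), D (378), G (100).
Sum: 180 + 200 + 400 + 378 + 100 = 1258.

1258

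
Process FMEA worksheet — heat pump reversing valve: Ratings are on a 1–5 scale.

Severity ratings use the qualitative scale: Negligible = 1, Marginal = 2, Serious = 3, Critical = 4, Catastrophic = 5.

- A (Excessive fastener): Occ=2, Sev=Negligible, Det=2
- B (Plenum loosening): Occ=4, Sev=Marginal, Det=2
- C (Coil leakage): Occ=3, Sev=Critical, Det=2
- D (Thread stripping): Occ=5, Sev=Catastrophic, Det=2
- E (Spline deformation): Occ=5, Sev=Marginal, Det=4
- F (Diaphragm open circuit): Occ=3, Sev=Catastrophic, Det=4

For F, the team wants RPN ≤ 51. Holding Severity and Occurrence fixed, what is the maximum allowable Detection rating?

3

F: S=5, O=3, D=4 → current RPN = 60.
Fixed product = 15. Need 15 × D ≤ 51, so D ≤ 51/15 = 3.40.
Maximum integer Detection rating = 3 (gives RPN 45; D=4 would give 60 > 51).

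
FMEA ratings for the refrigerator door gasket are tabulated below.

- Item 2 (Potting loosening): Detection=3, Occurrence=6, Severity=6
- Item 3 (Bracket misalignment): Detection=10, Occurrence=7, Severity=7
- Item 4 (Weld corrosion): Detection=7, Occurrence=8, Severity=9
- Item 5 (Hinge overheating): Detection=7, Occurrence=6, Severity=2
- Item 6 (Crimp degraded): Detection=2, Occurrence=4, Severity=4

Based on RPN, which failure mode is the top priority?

Item 4

RPN = Severity × Occurrence × Detection:
  Item 2: 6 × 6 × 3 = 108
  Item 3: 7 × 7 × 10 = 490
  Item 4: 9 × 8 × 7 = 504
  Item 5: 2 × 6 × 7 = 84
  Item 6: 4 × 4 × 2 = 32
Highest RPN is 504 → Item 4.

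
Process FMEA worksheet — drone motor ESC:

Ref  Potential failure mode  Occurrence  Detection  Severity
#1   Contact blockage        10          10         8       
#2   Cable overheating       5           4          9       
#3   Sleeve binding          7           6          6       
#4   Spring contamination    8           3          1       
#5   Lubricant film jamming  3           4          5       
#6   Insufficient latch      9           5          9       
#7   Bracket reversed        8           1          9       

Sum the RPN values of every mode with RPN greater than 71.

RPN = Severity × Occurrence × Detection:
  #1: 8 × 10 × 10 = 800
  #2: 9 × 5 × 4 = 180
  #3: 6 × 7 × 6 = 252
  #4: 1 × 8 × 3 = 24
  #5: 5 × 3 × 4 = 60
  #6: 9 × 9 × 5 = 405
  #7: 9 × 8 × 1 = 72
RPN > 71: #1 (800), #2 (180), #3 (252), #6 (405), #7 (72).
Sum: 800 + 180 + 252 + 405 + 72 = 1709.

1709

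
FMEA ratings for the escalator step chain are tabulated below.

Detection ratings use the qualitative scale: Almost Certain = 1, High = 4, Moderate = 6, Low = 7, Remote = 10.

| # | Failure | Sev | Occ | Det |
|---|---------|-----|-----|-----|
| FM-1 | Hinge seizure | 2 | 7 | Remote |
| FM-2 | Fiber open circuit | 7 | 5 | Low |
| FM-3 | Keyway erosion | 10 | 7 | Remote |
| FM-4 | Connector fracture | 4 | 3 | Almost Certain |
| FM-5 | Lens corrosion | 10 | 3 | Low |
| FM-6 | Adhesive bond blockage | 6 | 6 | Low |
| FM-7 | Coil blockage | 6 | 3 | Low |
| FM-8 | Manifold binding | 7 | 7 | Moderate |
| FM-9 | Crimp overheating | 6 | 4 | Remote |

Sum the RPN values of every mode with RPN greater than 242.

1491

RPN = Severity × Occurrence × Detection:
  FM-1: 2 × 7 × 10 = 140
  FM-2: 7 × 5 × 7 = 245
  FM-3: 10 × 7 × 10 = 700
  FM-4: 4 × 3 × 1 = 12
  FM-5: 10 × 3 × 7 = 210
  FM-6: 6 × 6 × 7 = 252
  FM-7: 6 × 3 × 7 = 126
  FM-8: 7 × 7 × 6 = 294
  FM-9: 6 × 4 × 10 = 240
RPN > 242: FM-2 (245), FM-3 (700), FM-6 (252), FM-8 (294).
Sum: 245 + 700 + 252 + 294 = 1491.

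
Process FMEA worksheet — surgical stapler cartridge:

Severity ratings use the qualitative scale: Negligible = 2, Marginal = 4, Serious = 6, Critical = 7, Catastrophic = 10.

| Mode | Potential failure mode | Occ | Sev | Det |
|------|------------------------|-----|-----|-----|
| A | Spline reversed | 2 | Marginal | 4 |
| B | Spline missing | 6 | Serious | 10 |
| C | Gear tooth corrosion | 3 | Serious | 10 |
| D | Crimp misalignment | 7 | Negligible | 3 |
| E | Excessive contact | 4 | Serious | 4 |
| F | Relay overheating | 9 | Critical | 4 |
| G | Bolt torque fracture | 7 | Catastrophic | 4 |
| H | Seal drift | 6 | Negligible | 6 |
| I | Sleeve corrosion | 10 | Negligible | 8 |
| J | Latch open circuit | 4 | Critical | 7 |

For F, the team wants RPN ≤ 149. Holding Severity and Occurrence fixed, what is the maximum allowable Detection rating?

F: S=7, O=9, D=4 → current RPN = 252.
Fixed product = 63. Need 63 × D ≤ 149, so D ≤ 149/63 = 2.37.
Maximum integer Detection rating = 2 (gives RPN 126; D=3 would give 189 > 149).

2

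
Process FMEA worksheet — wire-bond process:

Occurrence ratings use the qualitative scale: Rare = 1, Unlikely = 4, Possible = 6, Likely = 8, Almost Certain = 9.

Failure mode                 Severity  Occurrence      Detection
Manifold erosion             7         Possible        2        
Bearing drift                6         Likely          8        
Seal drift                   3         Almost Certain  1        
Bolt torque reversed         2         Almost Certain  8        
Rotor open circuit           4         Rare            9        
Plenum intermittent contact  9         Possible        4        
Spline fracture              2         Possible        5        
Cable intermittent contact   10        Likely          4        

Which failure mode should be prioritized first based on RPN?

Bearing drift

RPN = Severity × Occurrence × Detection:
  Manifold erosion: 7 × 6 × 2 = 84
  Bearing drift: 6 × 8 × 8 = 384
  Seal drift: 3 × 9 × 1 = 27
  Bolt torque reversed: 2 × 9 × 8 = 144
  Rotor open circuit: 4 × 1 × 9 = 36
  Plenum intermittent contact: 9 × 6 × 4 = 216
  Spline fracture: 2 × 6 × 5 = 60
  Cable intermittent contact: 10 × 8 × 4 = 320
Highest RPN is 384 → Bearing drift.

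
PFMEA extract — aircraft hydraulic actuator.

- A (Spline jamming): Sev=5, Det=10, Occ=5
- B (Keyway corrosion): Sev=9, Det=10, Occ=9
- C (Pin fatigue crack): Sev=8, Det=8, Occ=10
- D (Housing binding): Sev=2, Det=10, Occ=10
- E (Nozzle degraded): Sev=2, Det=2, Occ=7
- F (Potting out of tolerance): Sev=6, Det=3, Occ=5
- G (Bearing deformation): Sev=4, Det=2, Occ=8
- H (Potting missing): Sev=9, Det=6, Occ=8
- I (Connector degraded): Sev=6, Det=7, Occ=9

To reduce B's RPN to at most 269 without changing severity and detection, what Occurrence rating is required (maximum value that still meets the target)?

B: S=9, O=9, D=10 → current RPN = 810.
Fixed product = 90. Need 90 × O ≤ 269, so O ≤ 269/90 = 2.99.
Maximum integer Occurrence rating = 2 (gives RPN 180; O=3 would give 270 > 269).

2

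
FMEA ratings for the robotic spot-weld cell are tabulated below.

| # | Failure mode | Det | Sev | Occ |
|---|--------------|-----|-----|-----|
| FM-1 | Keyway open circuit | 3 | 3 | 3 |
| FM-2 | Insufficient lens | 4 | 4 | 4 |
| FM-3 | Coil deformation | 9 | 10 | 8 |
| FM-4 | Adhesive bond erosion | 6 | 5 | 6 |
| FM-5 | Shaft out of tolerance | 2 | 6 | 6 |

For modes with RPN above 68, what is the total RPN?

RPN = Severity × Occurrence × Detection:
  FM-1: 3 × 3 × 3 = 27
  FM-2: 4 × 4 × 4 = 64
  FM-3: 10 × 8 × 9 = 720
  FM-4: 5 × 6 × 6 = 180
  FM-5: 6 × 6 × 2 = 72
RPN > 68: FM-3 (720), FM-4 (180), FM-5 (72).
Sum: 720 + 180 + 72 = 972.

972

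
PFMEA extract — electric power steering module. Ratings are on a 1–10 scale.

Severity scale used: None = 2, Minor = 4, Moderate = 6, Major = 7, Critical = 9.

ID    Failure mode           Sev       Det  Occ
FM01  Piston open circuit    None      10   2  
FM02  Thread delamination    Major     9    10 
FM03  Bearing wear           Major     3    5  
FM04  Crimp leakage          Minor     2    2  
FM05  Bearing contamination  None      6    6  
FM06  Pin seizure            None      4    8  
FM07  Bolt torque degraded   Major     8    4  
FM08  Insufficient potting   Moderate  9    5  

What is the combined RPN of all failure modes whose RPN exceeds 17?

RPN = Severity × Occurrence × Detection:
  FM01: 2 × 2 × 10 = 40
  FM02: 7 × 10 × 9 = 630
  FM03: 7 × 5 × 3 = 105
  FM04: 4 × 2 × 2 = 16
  FM05: 2 × 6 × 6 = 72
  FM06: 2 × 8 × 4 = 64
  FM07: 7 × 4 × 8 = 224
  FM08: 6 × 5 × 9 = 270
RPN > 17: FM01 (40), FM02 (630), FM03 (105), FM05 (72), FM06 (64), FM07 (224), FM08 (270).
Sum: 40 + 630 + 105 + 72 + 64 + 224 + 270 = 1405.

1405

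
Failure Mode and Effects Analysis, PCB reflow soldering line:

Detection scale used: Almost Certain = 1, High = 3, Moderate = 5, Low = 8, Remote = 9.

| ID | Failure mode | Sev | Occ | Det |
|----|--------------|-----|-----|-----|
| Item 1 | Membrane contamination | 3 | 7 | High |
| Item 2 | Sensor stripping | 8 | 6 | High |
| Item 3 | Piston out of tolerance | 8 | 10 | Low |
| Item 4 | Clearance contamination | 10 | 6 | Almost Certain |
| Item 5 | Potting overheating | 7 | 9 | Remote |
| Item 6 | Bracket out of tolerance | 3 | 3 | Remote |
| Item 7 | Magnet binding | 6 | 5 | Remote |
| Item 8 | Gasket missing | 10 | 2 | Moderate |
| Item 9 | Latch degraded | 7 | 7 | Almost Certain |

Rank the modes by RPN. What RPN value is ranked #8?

60

RPN = Severity × Occurrence × Detection:
  Item 1: 3 × 7 × 3 = 63
  Item 2: 8 × 6 × 3 = 144
  Item 3: 8 × 10 × 8 = 640
  Item 4: 10 × 6 × 1 = 60
  Item 5: 7 × 9 × 9 = 567
  Item 6: 3 × 3 × 9 = 81
  Item 7: 6 × 5 × 9 = 270
  Item 8: 10 × 2 × 5 = 100
  Item 9: 7 × 7 × 1 = 49
Sorted descending: 640, 567, 270, 144, 100, 81, 63, 60, 49.
The eighth-highest RPN is 60 (Item 4).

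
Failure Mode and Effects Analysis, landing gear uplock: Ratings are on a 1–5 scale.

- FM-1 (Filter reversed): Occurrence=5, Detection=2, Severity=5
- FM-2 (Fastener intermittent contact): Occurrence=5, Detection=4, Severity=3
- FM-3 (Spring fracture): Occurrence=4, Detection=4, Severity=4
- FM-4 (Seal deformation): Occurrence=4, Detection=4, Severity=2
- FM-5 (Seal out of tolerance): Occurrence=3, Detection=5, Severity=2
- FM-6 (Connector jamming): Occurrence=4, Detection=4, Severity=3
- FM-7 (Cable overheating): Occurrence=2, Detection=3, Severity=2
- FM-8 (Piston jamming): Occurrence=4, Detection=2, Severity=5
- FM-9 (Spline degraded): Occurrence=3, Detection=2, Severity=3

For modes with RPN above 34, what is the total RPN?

262

RPN = Severity × Occurrence × Detection:
  FM-1: 5 × 5 × 2 = 50
  FM-2: 3 × 5 × 4 = 60
  FM-3: 4 × 4 × 4 = 64
  FM-4: 2 × 4 × 4 = 32
  FM-5: 2 × 3 × 5 = 30
  FM-6: 3 × 4 × 4 = 48
  FM-7: 2 × 2 × 3 = 12
  FM-8: 5 × 4 × 2 = 40
  FM-9: 3 × 3 × 2 = 18
RPN > 34: FM-1 (50), FM-2 (60), FM-3 (64), FM-6 (48), FM-8 (40).
Sum: 50 + 60 + 64 + 48 + 40 = 262.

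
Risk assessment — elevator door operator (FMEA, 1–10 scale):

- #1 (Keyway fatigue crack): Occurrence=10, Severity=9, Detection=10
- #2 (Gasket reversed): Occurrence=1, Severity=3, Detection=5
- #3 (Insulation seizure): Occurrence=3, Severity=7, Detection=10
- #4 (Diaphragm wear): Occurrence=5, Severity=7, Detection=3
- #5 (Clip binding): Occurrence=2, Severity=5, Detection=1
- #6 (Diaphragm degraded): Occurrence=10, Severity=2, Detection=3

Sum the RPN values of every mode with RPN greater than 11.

1290

RPN = Severity × Occurrence × Detection:
  #1: 9 × 10 × 10 = 900
  #2: 3 × 1 × 5 = 15
  #3: 7 × 3 × 10 = 210
  #4: 7 × 5 × 3 = 105
  #5: 5 × 2 × 1 = 10
  #6: 2 × 10 × 3 = 60
RPN > 11: #1 (900), #2 (15), #3 (210), #4 (105), #6 (60).
Sum: 900 + 15 + 210 + 105 + 60 = 1290.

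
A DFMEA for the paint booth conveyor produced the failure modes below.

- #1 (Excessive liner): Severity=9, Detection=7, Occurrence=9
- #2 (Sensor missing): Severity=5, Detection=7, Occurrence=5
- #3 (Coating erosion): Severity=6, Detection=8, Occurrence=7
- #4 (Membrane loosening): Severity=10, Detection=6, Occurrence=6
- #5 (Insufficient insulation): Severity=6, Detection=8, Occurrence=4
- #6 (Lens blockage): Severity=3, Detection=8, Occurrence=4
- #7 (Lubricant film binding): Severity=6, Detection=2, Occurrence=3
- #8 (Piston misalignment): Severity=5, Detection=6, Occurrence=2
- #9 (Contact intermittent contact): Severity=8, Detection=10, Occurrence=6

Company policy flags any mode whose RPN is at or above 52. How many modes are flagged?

8

RPN = Severity × Occurrence × Detection:
  #1: 9 × 9 × 7 = 567
  #2: 5 × 5 × 7 = 175
  #3: 6 × 7 × 8 = 336
  #4: 10 × 6 × 6 = 360
  #5: 6 × 4 × 8 = 192
  #6: 3 × 4 × 8 = 96
  #7: 6 × 3 × 2 = 36
  #8: 5 × 2 × 6 = 60
  #9: 8 × 6 × 10 = 480
Modes with RPN ≥ 52: #1 (567), #2 (175), #3 (336), #4 (360), #5 (192), #6 (96), #8 (60), #9 (480) → 8.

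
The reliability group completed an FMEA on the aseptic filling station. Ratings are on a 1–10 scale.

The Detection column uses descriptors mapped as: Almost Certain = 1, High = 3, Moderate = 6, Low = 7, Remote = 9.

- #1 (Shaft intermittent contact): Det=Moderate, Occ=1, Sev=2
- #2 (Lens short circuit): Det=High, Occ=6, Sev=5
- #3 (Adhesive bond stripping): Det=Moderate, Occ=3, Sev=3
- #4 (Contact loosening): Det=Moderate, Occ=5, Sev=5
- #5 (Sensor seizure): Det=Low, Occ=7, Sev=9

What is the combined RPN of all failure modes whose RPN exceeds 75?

RPN = Severity × Occurrence × Detection:
  #1: 2 × 1 × 6 = 12
  #2: 5 × 6 × 3 = 90
  #3: 3 × 3 × 6 = 54
  #4: 5 × 5 × 6 = 150
  #5: 9 × 7 × 7 = 441
RPN > 75: #2 (90), #4 (150), #5 (441).
Sum: 90 + 150 + 441 = 681.

681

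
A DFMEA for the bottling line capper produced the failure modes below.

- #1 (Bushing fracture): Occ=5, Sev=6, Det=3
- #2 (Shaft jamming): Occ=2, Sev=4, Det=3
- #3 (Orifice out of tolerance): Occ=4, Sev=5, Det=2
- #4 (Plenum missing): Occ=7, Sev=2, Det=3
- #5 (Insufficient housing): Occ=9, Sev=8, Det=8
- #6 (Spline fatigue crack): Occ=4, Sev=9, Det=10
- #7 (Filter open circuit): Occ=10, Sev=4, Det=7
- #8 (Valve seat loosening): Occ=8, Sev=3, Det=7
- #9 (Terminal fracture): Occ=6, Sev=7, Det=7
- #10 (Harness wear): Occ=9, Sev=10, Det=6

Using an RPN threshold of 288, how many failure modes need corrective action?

4

RPN = Severity × Occurrence × Detection:
  #1: 6 × 5 × 3 = 90
  #2: 4 × 2 × 3 = 24
  #3: 5 × 4 × 2 = 40
  #4: 2 × 7 × 3 = 42
  #5: 8 × 9 × 8 = 576
  #6: 9 × 4 × 10 = 360
  #7: 4 × 10 × 7 = 280
  #8: 3 × 8 × 7 = 168
  #9: 7 × 6 × 7 = 294
  #10: 10 × 9 × 6 = 540
Modes with RPN ≥ 288: #5 (576), #6 (360), #9 (294), #10 (540) → 4.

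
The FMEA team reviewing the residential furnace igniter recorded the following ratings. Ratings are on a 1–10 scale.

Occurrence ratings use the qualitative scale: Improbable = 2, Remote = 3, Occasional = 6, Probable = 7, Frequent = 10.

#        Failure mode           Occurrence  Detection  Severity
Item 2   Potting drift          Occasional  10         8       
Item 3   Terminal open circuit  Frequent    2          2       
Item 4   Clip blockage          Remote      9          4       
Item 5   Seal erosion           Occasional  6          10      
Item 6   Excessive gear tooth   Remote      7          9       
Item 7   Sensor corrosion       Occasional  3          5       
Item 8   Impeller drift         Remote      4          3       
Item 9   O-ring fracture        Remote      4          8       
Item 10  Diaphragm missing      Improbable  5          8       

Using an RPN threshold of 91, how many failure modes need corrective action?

5

RPN = Severity × Occurrence × Detection:
  Item 2: 8 × 6 × 10 = 480
  Item 3: 2 × 10 × 2 = 40
  Item 4: 4 × 3 × 9 = 108
  Item 5: 10 × 6 × 6 = 360
  Item 6: 9 × 3 × 7 = 189
  Item 7: 5 × 6 × 3 = 90
  Item 8: 3 × 3 × 4 = 36
  Item 9: 8 × 3 × 4 = 96
  Item 10: 8 × 2 × 5 = 80
Modes with RPN ≥ 91: Item 2 (480), Item 4 (108), Item 5 (360), Item 6 (189), Item 9 (96) → 5.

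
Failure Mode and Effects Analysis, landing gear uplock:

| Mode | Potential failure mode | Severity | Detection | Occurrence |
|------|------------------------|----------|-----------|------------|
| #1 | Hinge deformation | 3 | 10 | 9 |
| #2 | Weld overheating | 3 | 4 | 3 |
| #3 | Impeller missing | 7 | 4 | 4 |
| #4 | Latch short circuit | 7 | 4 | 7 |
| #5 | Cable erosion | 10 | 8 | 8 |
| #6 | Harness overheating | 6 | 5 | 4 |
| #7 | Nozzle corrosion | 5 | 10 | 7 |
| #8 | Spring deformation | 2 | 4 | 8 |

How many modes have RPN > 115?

RPN = Severity × Occurrence × Detection:
  #1: 3 × 9 × 10 = 270
  #2: 3 × 3 × 4 = 36
  #3: 7 × 4 × 4 = 112
  #4: 7 × 7 × 4 = 196
  #5: 10 × 8 × 8 = 640
  #6: 6 × 4 × 5 = 120
  #7: 5 × 7 × 10 = 350
  #8: 2 × 8 × 4 = 64
Modes with RPN > 115: #1 (270), #4 (196), #5 (640), #6 (120), #7 (350) → 5.

5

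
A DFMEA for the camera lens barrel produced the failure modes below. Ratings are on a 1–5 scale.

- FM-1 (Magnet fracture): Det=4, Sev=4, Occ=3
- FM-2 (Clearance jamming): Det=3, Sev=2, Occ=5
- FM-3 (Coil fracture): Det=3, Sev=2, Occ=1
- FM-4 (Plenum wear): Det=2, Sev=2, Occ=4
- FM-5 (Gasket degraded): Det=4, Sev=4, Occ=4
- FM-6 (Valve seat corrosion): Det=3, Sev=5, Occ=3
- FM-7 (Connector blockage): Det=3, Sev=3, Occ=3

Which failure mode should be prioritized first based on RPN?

RPN = Severity × Occurrence × Detection:
  FM-1: 4 × 3 × 4 = 48
  FM-2: 2 × 5 × 3 = 30
  FM-3: 2 × 1 × 3 = 6
  FM-4: 2 × 4 × 2 = 16
  FM-5: 4 × 4 × 4 = 64
  FM-6: 5 × 3 × 3 = 45
  FM-7: 3 × 3 × 3 = 27
Highest RPN is 64 → FM-5.

FM-5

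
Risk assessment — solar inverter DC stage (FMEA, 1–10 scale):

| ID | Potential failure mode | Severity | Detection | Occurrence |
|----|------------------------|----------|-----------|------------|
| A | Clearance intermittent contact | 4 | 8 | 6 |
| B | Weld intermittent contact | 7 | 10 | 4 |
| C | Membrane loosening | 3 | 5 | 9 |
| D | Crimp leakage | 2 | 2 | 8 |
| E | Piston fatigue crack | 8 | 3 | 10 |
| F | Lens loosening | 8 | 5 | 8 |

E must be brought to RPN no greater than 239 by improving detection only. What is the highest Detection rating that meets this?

2

E: S=8, O=10, D=3 → current RPN = 240.
Fixed product = 80. Need 80 × D ≤ 239, so D ≤ 239/80 = 2.99.
Maximum integer Detection rating = 2 (gives RPN 160; D=3 would give 240 > 239).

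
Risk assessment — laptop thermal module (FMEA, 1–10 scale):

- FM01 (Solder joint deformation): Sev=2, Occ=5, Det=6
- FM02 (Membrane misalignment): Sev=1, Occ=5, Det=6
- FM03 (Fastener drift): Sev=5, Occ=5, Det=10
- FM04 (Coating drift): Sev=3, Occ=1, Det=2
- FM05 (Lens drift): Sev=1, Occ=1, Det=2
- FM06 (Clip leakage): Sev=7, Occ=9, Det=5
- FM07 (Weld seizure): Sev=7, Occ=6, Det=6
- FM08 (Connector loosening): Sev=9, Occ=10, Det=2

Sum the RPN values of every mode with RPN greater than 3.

RPN = Severity × Occurrence × Detection:
  FM01: 2 × 5 × 6 = 60
  FM02: 1 × 5 × 6 = 30
  FM03: 5 × 5 × 10 = 250
  FM04: 3 × 1 × 2 = 6
  FM05: 1 × 1 × 2 = 2
  FM06: 7 × 9 × 5 = 315
  FM07: 7 × 6 × 6 = 252
  FM08: 9 × 10 × 2 = 180
RPN > 3: FM01 (60), FM02 (30), FM03 (250), FM04 (6), FM06 (315), FM07 (252), FM08 (180).
Sum: 60 + 30 + 250 + 6 + 315 + 252 + 180 = 1093.

1093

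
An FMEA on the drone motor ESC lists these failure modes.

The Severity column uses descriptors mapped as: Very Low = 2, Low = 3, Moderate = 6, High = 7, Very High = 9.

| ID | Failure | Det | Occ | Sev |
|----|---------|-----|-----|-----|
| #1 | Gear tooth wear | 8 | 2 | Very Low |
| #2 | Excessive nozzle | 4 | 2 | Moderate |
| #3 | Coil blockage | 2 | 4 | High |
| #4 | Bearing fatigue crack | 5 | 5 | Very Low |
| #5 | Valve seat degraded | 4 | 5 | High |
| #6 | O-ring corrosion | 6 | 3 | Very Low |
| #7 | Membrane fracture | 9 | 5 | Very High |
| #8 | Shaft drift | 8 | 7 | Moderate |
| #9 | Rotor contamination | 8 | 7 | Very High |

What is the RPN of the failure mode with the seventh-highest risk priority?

RPN = Severity × Occurrence × Detection:
  #1: 2 × 2 × 8 = 32
  #2: 6 × 2 × 4 = 48
  #3: 7 × 4 × 2 = 56
  #4: 2 × 5 × 5 = 50
  #5: 7 × 5 × 4 = 140
  #6: 2 × 3 × 6 = 36
  #7: 9 × 5 × 9 = 405
  #8: 6 × 7 × 8 = 336
  #9: 9 × 7 × 8 = 504
Sorted descending: 504, 405, 336, 140, 56, 50, 48, 36, 32.
The seventh-highest RPN is 48 (#2).

48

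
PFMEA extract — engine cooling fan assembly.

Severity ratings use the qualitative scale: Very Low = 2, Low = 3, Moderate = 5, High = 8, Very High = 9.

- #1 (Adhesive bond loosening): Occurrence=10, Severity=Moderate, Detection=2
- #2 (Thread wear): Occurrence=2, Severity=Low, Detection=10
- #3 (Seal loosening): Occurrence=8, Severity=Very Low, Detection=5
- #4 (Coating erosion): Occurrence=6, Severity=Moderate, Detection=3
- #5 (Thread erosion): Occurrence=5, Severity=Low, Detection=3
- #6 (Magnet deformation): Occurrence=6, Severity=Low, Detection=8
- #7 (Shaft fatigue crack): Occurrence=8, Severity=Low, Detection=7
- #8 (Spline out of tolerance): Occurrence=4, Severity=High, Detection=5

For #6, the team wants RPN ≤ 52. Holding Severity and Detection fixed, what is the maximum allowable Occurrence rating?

#6: S=3, O=6, D=8 → current RPN = 144.
Fixed product = 24. Need 24 × O ≤ 52, so O ≤ 52/24 = 2.17.
Maximum integer Occurrence rating = 2 (gives RPN 48; O=3 would give 72 > 52).

2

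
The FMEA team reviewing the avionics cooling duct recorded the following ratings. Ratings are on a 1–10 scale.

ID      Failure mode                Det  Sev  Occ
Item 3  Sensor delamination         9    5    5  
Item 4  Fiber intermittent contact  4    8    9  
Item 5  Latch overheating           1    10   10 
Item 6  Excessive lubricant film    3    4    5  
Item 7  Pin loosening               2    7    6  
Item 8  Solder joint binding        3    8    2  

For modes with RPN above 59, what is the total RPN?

RPN = Severity × Occurrence × Detection:
  Item 3: 5 × 5 × 9 = 225
  Item 4: 8 × 9 × 4 = 288
  Item 5: 10 × 10 × 1 = 100
  Item 6: 4 × 5 × 3 = 60
  Item 7: 7 × 6 × 2 = 84
  Item 8: 8 × 2 × 3 = 48
RPN > 59: Item 3 (225), Item 4 (288), Item 5 (100), Item 6 (60), Item 7 (84).
Sum: 225 + 288 + 100 + 60 + 84 = 757.

757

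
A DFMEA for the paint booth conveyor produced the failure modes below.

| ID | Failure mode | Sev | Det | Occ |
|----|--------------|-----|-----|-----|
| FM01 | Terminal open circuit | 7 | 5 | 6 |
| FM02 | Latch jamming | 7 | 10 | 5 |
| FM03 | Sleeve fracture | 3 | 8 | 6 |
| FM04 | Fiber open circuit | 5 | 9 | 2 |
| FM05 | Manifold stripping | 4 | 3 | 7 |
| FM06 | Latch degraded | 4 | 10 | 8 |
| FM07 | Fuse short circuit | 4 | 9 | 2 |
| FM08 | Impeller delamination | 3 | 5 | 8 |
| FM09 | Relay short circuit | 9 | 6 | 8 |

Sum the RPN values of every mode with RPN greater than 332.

RPN = Severity × Occurrence × Detection:
  FM01: 7 × 6 × 5 = 210
  FM02: 7 × 5 × 10 = 350
  FM03: 3 × 6 × 8 = 144
  FM04: 5 × 2 × 9 = 90
  FM05: 4 × 7 × 3 = 84
  FM06: 4 × 8 × 10 = 320
  FM07: 4 × 2 × 9 = 72
  FM08: 3 × 8 × 5 = 120
  FM09: 9 × 8 × 6 = 432
RPN > 332: FM02 (350), FM09 (432).
Sum: 350 + 432 = 782.

782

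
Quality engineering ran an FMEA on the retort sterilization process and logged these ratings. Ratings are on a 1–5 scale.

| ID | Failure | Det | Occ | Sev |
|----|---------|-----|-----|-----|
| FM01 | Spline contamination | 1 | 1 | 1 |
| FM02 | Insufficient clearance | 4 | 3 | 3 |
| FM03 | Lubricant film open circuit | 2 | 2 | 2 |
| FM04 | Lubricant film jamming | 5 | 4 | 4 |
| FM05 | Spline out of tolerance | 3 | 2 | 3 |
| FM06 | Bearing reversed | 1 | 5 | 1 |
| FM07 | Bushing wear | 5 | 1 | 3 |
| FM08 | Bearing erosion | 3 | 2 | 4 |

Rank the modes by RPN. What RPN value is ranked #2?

RPN = Severity × Occurrence × Detection:
  FM01: 1 × 1 × 1 = 1
  FM02: 3 × 3 × 4 = 36
  FM03: 2 × 2 × 2 = 8
  FM04: 4 × 4 × 5 = 80
  FM05: 3 × 2 × 3 = 18
  FM06: 1 × 5 × 1 = 5
  FM07: 3 × 1 × 5 = 15
  FM08: 4 × 2 × 3 = 24
Sorted descending: 80, 36, 24, 18, 15, 8, 5, 1.
The second-highest RPN is 36 (FM02).

36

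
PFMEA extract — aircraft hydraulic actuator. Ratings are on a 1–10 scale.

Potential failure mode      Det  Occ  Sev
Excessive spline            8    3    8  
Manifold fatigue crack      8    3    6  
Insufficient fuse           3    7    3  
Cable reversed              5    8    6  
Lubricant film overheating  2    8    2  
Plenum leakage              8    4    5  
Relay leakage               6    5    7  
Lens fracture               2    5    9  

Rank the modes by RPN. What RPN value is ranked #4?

160

RPN = Severity × Occurrence × Detection:
  Excessive spline: 8 × 3 × 8 = 192
  Manifold fatigue crack: 6 × 3 × 8 = 144
  Insufficient fuse: 3 × 7 × 3 = 63
  Cable reversed: 6 × 8 × 5 = 240
  Lubricant film overheating: 2 × 8 × 2 = 32
  Plenum leakage: 5 × 4 × 8 = 160
  Relay leakage: 7 × 5 × 6 = 210
  Lens fracture: 9 × 5 × 2 = 90
Sorted descending: 240, 210, 192, 160, 144, 90, 63, 32.
The fourth-highest RPN is 160 (Plenum leakage).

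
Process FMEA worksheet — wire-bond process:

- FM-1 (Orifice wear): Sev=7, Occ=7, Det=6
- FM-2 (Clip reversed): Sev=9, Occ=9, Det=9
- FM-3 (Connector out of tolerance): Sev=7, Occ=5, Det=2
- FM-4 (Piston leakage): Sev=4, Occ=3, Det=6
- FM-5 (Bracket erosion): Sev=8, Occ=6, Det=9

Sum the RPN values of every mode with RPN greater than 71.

RPN = Severity × Occurrence × Detection:
  FM-1: 7 × 7 × 6 = 294
  FM-2: 9 × 9 × 9 = 729
  FM-3: 7 × 5 × 2 = 70
  FM-4: 4 × 3 × 6 = 72
  FM-5: 8 × 6 × 9 = 432
RPN > 71: FM-1 (294), FM-2 (729), FM-4 (72), FM-5 (432).
Sum: 294 + 729 + 72 + 432 = 1527.

1527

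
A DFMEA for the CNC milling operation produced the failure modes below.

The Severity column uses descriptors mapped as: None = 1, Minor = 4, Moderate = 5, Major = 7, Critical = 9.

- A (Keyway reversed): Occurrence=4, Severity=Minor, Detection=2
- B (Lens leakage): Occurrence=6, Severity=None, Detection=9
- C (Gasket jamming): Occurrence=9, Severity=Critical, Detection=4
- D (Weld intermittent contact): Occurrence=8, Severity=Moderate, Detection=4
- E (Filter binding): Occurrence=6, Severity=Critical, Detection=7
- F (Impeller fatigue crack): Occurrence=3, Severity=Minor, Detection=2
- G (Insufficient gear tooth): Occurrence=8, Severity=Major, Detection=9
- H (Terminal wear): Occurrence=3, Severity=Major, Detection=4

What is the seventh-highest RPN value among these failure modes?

RPN = Severity × Occurrence × Detection:
  A: 4 × 4 × 2 = 32
  B: 1 × 6 × 9 = 54
  C: 9 × 9 × 4 = 324
  D: 5 × 8 × 4 = 160
  E: 9 × 6 × 7 = 378
  F: 4 × 3 × 2 = 24
  G: 7 × 8 × 9 = 504
  H: 7 × 3 × 4 = 84
Sorted descending: 504, 378, 324, 160, 84, 54, 32, 24.
The seventh-highest RPN is 32 (A).

32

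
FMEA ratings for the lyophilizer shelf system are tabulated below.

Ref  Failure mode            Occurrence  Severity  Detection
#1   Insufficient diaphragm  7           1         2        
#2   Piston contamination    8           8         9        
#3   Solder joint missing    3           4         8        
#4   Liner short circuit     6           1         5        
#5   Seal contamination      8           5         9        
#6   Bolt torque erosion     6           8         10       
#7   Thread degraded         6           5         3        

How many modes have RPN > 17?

RPN = Severity × Occurrence × Detection:
  #1: 1 × 7 × 2 = 14
  #2: 8 × 8 × 9 = 576
  #3: 4 × 3 × 8 = 96
  #4: 1 × 6 × 5 = 30
  #5: 5 × 8 × 9 = 360
  #6: 8 × 6 × 10 = 480
  #7: 5 × 6 × 3 = 90
Modes with RPN > 17: #2 (576), #3 (96), #4 (30), #5 (360), #6 (480), #7 (90) → 6.

6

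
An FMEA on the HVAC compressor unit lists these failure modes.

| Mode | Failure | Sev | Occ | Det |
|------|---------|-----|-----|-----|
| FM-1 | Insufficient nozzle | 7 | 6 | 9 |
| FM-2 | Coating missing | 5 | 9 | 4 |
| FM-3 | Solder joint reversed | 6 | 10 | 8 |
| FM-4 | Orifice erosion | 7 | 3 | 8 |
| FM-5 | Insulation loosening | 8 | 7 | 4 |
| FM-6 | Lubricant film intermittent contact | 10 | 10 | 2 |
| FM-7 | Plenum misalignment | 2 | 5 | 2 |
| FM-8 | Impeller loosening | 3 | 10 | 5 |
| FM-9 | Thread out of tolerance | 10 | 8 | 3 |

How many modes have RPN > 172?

6

RPN = Severity × Occurrence × Detection:
  FM-1: 7 × 6 × 9 = 378
  FM-2: 5 × 9 × 4 = 180
  FM-3: 6 × 10 × 8 = 480
  FM-4: 7 × 3 × 8 = 168
  FM-5: 8 × 7 × 4 = 224
  FM-6: 10 × 10 × 2 = 200
  FM-7: 2 × 5 × 2 = 20
  FM-8: 3 × 10 × 5 = 150
  FM-9: 10 × 8 × 3 = 240
Modes with RPN > 172: FM-1 (378), FM-2 (180), FM-3 (480), FM-5 (224), FM-6 (200), FM-9 (240) → 6.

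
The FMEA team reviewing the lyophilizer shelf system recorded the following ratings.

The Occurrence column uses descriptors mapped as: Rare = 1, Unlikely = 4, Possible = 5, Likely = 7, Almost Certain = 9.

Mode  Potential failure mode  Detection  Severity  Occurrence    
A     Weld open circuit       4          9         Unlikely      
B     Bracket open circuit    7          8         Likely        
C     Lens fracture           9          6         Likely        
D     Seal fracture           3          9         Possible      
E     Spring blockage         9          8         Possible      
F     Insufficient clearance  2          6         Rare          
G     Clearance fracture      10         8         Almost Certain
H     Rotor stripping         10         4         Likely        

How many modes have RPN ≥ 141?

RPN = Severity × Occurrence × Detection:
  A: 9 × 4 × 4 = 144
  B: 8 × 7 × 7 = 392
  C: 6 × 7 × 9 = 378
  D: 9 × 5 × 3 = 135
  E: 8 × 5 × 9 = 360
  F: 6 × 1 × 2 = 12
  G: 8 × 9 × 10 = 720
  H: 4 × 7 × 10 = 280
Modes with RPN ≥ 141: A (144), B (392), C (378), E (360), G (720), H (280) → 6.

6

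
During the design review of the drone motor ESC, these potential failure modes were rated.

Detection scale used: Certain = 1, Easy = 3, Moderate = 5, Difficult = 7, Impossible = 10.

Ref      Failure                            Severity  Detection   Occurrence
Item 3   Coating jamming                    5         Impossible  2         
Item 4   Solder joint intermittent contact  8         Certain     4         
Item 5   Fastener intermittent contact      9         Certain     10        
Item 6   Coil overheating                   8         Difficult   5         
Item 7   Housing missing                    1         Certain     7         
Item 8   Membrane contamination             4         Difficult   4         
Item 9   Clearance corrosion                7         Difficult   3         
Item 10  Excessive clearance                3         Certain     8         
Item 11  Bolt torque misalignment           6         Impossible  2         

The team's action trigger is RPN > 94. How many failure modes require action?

5

RPN = Severity × Occurrence × Detection:
  Item 3: 5 × 2 × 10 = 100
  Item 4: 8 × 4 × 1 = 32
  Item 5: 9 × 10 × 1 = 90
  Item 6: 8 × 5 × 7 = 280
  Item 7: 1 × 7 × 1 = 7
  Item 8: 4 × 4 × 7 = 112
  Item 9: 7 × 3 × 7 = 147
  Item 10: 3 × 8 × 1 = 24
  Item 11: 6 × 2 × 10 = 120
Modes with RPN > 94: Item 3 (100), Item 6 (280), Item 8 (112), Item 9 (147), Item 11 (120) → 5.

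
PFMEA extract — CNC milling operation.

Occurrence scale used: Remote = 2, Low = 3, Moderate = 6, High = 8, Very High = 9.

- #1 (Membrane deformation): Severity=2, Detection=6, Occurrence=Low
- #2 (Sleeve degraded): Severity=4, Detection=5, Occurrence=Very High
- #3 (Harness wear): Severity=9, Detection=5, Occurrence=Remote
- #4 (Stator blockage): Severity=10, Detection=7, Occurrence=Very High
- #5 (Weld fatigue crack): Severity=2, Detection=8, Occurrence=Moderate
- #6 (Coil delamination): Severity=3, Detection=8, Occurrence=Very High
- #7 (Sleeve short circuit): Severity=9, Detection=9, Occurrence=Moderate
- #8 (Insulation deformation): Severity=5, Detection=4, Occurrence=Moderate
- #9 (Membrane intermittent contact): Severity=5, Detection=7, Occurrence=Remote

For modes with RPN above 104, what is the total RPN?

1632

RPN = Severity × Occurrence × Detection:
  #1: 2 × 3 × 6 = 36
  #2: 4 × 9 × 5 = 180
  #3: 9 × 2 × 5 = 90
  #4: 10 × 9 × 7 = 630
  #5: 2 × 6 × 8 = 96
  #6: 3 × 9 × 8 = 216
  #7: 9 × 6 × 9 = 486
  #8: 5 × 6 × 4 = 120
  #9: 5 × 2 × 7 = 70
RPN > 104: #2 (180), #4 (630), #6 (216), #7 (486), #8 (120).
Sum: 180 + 630 + 216 + 486 + 120 = 1632.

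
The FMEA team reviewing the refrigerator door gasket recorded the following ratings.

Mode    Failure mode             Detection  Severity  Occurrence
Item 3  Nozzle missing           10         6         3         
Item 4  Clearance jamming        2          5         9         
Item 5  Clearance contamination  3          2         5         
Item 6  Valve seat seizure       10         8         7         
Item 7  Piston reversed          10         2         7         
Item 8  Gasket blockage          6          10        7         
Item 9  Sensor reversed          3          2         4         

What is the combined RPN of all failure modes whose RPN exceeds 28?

1420

RPN = Severity × Occurrence × Detection:
  Item 3: 6 × 3 × 10 = 180
  Item 4: 5 × 9 × 2 = 90
  Item 5: 2 × 5 × 3 = 30
  Item 6: 8 × 7 × 10 = 560
  Item 7: 2 × 7 × 10 = 140
  Item 8: 10 × 7 × 6 = 420
  Item 9: 2 × 4 × 3 = 24
RPN > 28: Item 3 (180), Item 4 (90), Item 5 (30), Item 6 (560), Item 7 (140), Item 8 (420).
Sum: 180 + 90 + 30 + 560 + 140 + 420 = 1420.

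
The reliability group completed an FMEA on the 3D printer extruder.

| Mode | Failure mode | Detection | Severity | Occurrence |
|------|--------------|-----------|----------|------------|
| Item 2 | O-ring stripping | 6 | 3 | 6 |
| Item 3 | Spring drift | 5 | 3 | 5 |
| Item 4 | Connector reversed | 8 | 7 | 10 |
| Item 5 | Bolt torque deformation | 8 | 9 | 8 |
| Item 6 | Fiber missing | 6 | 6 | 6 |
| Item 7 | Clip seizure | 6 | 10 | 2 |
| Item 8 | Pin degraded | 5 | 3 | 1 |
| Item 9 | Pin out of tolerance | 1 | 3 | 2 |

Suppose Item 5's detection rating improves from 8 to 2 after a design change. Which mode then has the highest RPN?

Item 4

RPN = Severity × Occurrence × Detection:
  Item 2: 3 × 6 × 6 = 108
  Item 3: 3 × 5 × 5 = 75
  Item 4: 7 × 10 × 8 = 560
  Item 5: 9 × 8 × 8 = 576
  Item 6: 6 × 6 × 6 = 216
  Item 7: 10 × 2 × 6 = 120
  Item 8: 3 × 1 × 5 = 15
  Item 9: 3 × 2 × 1 = 6
After action: Item 5 → 9 × 8 × 2 = 144.
Revised RPNs: Item 4=560, Item 6=216, Item 5=144, Item 7=120, Item 2=108, Item 3=75, Item 8=15, Item 9=6.
Highest is now Item 4 (560).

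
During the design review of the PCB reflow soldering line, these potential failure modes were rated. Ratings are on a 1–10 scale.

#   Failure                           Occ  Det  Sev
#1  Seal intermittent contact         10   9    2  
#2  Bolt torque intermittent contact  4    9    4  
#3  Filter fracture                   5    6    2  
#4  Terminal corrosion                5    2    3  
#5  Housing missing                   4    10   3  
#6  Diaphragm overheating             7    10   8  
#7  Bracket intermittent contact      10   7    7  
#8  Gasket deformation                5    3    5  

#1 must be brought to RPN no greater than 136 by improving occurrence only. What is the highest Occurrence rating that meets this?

7

#1: S=2, O=10, D=9 → current RPN = 180.
Fixed product = 18. Need 18 × O ≤ 136, so O ≤ 136/18 = 7.56.
Maximum integer Occurrence rating = 7 (gives RPN 126; O=8 would give 144 > 136).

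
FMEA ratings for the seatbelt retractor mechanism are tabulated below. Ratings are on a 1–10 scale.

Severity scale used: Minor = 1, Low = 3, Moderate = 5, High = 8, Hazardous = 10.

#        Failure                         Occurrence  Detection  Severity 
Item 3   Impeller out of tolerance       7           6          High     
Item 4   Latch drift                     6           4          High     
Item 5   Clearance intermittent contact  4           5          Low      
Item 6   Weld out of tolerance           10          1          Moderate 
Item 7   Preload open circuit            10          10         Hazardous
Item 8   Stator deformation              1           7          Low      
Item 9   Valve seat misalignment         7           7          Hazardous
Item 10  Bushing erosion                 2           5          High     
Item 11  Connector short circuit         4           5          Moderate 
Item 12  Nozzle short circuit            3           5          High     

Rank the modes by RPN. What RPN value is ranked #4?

192

RPN = Severity × Occurrence × Detection:
  Item 3: 8 × 7 × 6 = 336
  Item 4: 8 × 6 × 4 = 192
  Item 5: 3 × 4 × 5 = 60
  Item 6: 5 × 10 × 1 = 50
  Item 7: 10 × 10 × 10 = 1000
  Item 8: 3 × 1 × 7 = 21
  Item 9: 10 × 7 × 7 = 490
  Item 10: 8 × 2 × 5 = 80
  Item 11: 5 × 4 × 5 = 100
  Item 12: 8 × 3 × 5 = 120
Sorted descending: 1000, 490, 336, 192, 120, 100, 80, 60, 50, 21.
The fourth-highest RPN is 192 (Item 4).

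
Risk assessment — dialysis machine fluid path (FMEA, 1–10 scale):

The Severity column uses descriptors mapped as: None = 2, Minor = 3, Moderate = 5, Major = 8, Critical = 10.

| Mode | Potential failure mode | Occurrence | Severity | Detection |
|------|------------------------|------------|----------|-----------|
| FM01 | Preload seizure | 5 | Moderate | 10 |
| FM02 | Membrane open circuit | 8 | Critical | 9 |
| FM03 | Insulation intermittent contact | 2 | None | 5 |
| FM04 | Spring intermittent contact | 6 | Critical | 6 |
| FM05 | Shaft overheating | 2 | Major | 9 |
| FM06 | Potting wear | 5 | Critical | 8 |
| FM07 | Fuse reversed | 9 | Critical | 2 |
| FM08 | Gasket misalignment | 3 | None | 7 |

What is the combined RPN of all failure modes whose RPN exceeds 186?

1730

RPN = Severity × Occurrence × Detection:
  FM01: 5 × 5 × 10 = 250
  FM02: 10 × 8 × 9 = 720
  FM03: 2 × 2 × 5 = 20
  FM04: 10 × 6 × 6 = 360
  FM05: 8 × 2 × 9 = 144
  FM06: 10 × 5 × 8 = 400
  FM07: 10 × 9 × 2 = 180
  FM08: 2 × 3 × 7 = 42
RPN > 186: FM01 (250), FM02 (720), FM04 (360), FM06 (400).
Sum: 250 + 720 + 360 + 400 = 1730.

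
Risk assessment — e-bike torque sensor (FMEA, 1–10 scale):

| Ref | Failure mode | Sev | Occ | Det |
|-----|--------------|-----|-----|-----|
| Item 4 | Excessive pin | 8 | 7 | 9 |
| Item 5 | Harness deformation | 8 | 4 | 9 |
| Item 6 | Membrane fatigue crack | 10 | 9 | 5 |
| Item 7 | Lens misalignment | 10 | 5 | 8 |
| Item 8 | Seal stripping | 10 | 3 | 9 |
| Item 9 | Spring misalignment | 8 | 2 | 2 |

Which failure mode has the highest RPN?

RPN = Severity × Occurrence × Detection:
  Item 4: 8 × 7 × 9 = 504
  Item 5: 8 × 4 × 9 = 288
  Item 6: 10 × 9 × 5 = 450
  Item 7: 10 × 5 × 8 = 400
  Item 8: 10 × 3 × 9 = 270
  Item 9: 8 × 2 × 2 = 32
Highest RPN is 504 → Item 4.

Item 4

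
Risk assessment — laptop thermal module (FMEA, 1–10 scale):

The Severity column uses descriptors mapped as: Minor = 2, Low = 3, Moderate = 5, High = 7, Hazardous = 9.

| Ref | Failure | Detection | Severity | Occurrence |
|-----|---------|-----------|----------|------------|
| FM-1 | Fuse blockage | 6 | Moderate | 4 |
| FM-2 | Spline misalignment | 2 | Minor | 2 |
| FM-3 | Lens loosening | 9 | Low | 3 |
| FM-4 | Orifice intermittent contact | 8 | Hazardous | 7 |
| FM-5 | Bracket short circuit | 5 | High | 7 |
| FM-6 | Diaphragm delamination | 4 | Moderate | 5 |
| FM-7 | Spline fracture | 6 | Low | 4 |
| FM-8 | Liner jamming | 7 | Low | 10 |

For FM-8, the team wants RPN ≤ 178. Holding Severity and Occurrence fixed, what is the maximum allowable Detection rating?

5

FM-8: S=3, O=10, D=7 → current RPN = 210.
Fixed product = 30. Need 30 × D ≤ 178, so D ≤ 178/30 = 5.93.
Maximum integer Detection rating = 5 (gives RPN 150; D=6 would give 180 > 178).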